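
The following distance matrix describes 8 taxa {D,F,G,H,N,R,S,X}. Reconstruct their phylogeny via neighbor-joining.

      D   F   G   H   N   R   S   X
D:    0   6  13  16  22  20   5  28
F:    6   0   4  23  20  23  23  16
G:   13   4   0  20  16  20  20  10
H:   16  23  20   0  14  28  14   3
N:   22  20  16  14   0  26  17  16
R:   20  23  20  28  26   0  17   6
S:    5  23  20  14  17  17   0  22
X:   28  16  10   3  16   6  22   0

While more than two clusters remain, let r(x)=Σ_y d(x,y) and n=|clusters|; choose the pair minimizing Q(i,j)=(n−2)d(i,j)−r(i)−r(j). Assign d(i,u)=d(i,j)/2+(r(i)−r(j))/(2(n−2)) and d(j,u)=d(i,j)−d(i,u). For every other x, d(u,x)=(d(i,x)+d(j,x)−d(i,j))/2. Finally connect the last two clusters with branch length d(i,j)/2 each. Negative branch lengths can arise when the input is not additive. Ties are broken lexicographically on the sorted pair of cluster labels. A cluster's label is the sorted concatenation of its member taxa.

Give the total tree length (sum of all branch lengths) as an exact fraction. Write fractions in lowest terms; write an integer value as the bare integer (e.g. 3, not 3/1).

403/8

iteration 1: select R,X (d=6, Q=-205); attach at lengths (25/4, -1/4); label the merged cluster RX
  updated: d(D,RX)=21, d(F,RX)=33/2, d(G,RX)=12, d(H,RX)=25/2, d(N,RX)=18, d(RX,S)=33/2
iteration 2: select F,G (d=4, Q=-315/2); attach at lengths (11/4, 5/4); label the merged cluster FG
  updated: d(D,FG)=15/2, d(FG,H)=39/2, d(FG,N)=16, d(FG,RX)=49/4, d(FG,S)=39/2
iteration 3: select D,S (d=5, Q=-247/2); attach at lengths (39/16, 41/16); label the merged cluster DS
  updated: d(DS,FG)=11, d(DS,H)=25/2, d(DS,N)=17, d(DS,RX)=65/4
iteration 4: select DS,FG (d=11, Q=-165/2); attach at lengths (31/6, 35/6); label the merged cluster DFGS
  updated: d(DFGS,H)=21/2, d(DFGS,N)=11, d(DFGS,RX)=35/4
iteration 5: select DFGS,RX (d=35/4, Q=-52); attach at lengths (17/8, 53/8); label the merged cluster DFGRSX
  updated: d(DFGRSX,H)=57/8, d(DFGRSX,N)=81/8
iteration 6: select DFGRSX,H (d=57/8, Q=-125/4); attach at lengths (13/8, 11/2); label the merged cluster DFGHRSX
  updated: d(DFGHRSX,N)=17/2
iteration 7: select DFGHRSX,N (d=17/2); attach at lengths (17/4, 17/4); label the merged cluster DFGHNRSX
final tree: (((((D:39/16,S:41/16):31/6,(F:11/4,G:5/4):35/6):17/8,(R:25/4,X:-1/4):53/8):13/8,H:11/2):17/4,N:17/4)
total length: 403/8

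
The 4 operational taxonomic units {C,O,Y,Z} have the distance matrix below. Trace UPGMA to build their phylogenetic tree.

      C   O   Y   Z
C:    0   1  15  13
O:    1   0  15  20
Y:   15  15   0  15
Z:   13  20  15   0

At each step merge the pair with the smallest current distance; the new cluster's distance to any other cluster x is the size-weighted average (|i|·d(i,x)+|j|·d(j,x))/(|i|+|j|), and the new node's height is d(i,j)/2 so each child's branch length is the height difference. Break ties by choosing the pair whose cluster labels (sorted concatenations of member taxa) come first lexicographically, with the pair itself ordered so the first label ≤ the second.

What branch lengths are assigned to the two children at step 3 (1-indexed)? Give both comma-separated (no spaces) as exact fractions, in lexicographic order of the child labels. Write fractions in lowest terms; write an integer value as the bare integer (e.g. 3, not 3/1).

step 1: merge (C,O) at d=1; branch lengths C→1/2, O→1/2; new cluster CO
  updated: d(CO,Y)=15, d(CO,Z)=33/2
step 2: merge (CO,Y) at d=15; branch lengths CO→7, Y→15/2; new cluster COY
  updated: d(COY,Z)=16
step 3: merge (COY,Z) at d=16; branch lengths COY→1/2, Z→8; new cluster COYZ
final tree: (((C:1/2,O:1/2):7,Y:15/2):1/2,Z:8)
total length: 24

1/2,8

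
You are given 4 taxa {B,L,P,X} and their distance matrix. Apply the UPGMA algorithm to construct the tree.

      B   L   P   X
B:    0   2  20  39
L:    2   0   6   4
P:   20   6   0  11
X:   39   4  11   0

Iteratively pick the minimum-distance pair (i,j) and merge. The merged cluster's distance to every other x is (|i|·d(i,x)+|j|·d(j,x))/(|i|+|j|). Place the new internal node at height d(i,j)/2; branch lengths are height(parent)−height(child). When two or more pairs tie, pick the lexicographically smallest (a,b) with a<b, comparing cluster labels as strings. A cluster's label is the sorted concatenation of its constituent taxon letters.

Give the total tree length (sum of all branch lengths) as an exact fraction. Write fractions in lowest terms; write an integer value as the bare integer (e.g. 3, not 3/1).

1. join B+L (d=2) ⇒ BL; edges |B|=1, |L|=1
  updated: d(BL,P)=13, d(BL,X)=43/2
2. join P+X (d=11) ⇒ PX; edges |P|=11/2, |X|=11/2
  updated: d(BL,PX)=69/4
3. join BL+PX (d=69/4) ⇒ BLPX; edges |BL|=61/8, |PX|=25/8
final tree: ((B:1,L:1):61/8,(P:11/2,X:11/2):25/8)
total length: 95/4

95/4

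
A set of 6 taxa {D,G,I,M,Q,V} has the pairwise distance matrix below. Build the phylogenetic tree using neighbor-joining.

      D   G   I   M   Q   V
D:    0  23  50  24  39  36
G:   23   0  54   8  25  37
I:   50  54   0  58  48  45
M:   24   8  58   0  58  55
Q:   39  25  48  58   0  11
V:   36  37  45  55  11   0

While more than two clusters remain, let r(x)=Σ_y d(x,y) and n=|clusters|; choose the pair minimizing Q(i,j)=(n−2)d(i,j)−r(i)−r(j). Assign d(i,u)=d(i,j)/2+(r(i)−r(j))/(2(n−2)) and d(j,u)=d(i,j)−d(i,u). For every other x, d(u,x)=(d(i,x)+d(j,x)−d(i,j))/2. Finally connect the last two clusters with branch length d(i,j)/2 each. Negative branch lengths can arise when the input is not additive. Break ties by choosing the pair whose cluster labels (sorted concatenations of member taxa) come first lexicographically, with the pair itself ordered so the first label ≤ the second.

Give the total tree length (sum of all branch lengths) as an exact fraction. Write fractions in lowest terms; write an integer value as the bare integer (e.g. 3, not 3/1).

1461/16

step 1: merge (Q,V) at d=11, Q=-321; branch lengths Q→41/8, V→47/8; new cluster QV
  updated: d(D,QV)=32, d(G,QV)=51/2, d(I,QV)=41, d(M,QV)=51
step 2: merge (I,QV) at d=41, Q=-459/2; branch lengths I→353/12, QV→139/12; new cluster IQV
  updated: d(D,IQV)=41/2, d(G,IQV)=77/4, d(IQV,M)=34
step 3: merge (D,IQV) at d=41/2, Q=-401/4; branch lengths D→139/16, IQV→189/16; new cluster DIQV
  updated: d(DIQV,G)=87/8, d(DIQV,M)=75/4
step 4: merge (DIQV,G) at d=87/8, Q=-301/8; branch lengths DIQV→173/16, G→1/16; new cluster DGIQV
  updated: d(DGIQV,M)=127/16
step 5: merge (DGIQV,M) at d=127/16; branch lengths DGIQV→127/32, M→127/32; new cluster DGIMQV
final tree: (((D:139/16,(I:353/12,(Q:41/8,V:47/8):139/12):189/16):173/16,G:1/16):127/32,M:127/32)
total length: 1461/16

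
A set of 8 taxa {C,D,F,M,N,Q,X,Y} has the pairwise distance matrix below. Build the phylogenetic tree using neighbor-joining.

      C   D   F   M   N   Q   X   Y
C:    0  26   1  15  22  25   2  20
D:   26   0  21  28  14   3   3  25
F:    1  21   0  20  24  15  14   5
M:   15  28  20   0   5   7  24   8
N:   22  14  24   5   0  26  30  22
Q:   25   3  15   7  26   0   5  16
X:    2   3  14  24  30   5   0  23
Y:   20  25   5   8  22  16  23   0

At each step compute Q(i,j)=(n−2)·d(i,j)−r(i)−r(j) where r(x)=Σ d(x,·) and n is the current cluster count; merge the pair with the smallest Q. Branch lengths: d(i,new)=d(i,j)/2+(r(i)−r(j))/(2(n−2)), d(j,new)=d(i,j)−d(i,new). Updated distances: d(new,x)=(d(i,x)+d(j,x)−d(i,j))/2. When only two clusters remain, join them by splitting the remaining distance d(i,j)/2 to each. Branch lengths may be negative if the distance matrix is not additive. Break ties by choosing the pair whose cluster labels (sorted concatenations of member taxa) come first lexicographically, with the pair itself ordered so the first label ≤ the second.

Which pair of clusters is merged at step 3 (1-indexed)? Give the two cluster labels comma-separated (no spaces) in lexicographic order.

MN,Y

step 1: merge (M,N) at d=5, Q=-220; branch lengths M→-1/2, N→11/2; new cluster MN
  updated: d(C,MN)=16, d(D,MN)=37/2, d(F,MN)=39/2, d(MN,Q)=14, d(MN,X)=49/2, d(MN,Y)=25/2
step 2: merge (C,F) at d=1, Q=-321/2; branch lengths C→39/20, F→-19/20; new cluster CF
  updated: d(CF,D)=23, d(CF,MN)=69/4, d(CF,Q)=39/2, d(CF,X)=15/2, d(CF,Y)=12
step 3: merge (MN,Y) at d=25/2, Q=-501/4; branch lengths MN→193/32, Y→207/32; new cluster MNY
  updated: d(CF,MNY)=67/8, d(D,MNY)=31/2, d(MNY,Q)=35/4, d(MNY,X)=35/2
step 4: merge (CF,MNY) at d=67/8, Q=-667/8; branch lengths CF→89/16, MNY→45/16; new cluster CFMNY
  updated: d(CFMNY,D)=241/16, d(CFMNY,Q)=159/16, d(CFMNY,X)=133/16
step 5: merge (CFMNY,X) at d=133/16, Q=-33; branch lengths CFMNY→269/32, X→-3/32; new cluster CFMNXY
  updated: d(CFMNXY,D)=39/8, d(CFMNXY,Q)=53/16
step 6: merge (CFMNXY,D) at d=39/8, Q=-179/16; branch lengths CFMNXY→83/32, D→73/32; new cluster CDFMNXY
  updated: d(CDFMNXY,Q)=23/32
step 7: merge (CDFMNXY,Q) at d=23/32; branch lengths CDFMNXY→23/64, Q→23/64; new cluster CDFMNQXY
final tree: (((((C:39/20,F:-19/20):89/16,((M:-1/2,N:11/2):193/32,Y:207/32):45/16):269/32,X:-3/32):83/32,D:73/32):23/64,Q:23/64)
total length: 1305/32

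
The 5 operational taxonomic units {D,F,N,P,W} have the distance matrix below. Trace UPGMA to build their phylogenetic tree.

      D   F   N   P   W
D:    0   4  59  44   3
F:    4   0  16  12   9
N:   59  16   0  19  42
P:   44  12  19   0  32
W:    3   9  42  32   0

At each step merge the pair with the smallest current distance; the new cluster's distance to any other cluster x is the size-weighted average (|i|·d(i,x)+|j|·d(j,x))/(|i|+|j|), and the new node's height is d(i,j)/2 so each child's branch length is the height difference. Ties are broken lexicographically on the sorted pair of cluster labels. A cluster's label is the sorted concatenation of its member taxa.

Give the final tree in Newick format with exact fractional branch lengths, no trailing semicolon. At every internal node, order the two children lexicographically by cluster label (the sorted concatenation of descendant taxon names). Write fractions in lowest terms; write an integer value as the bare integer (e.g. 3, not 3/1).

(((D:3/2,W:3/2):7/4,F:13/4):83/6,(N:19/2,P:19/2):91/12)

iteration 1: select D,W (d=3); attach at lengths (3/2, 3/2); label the merged cluster DW
  updated: d(DW,F)=13/2, d(DW,N)=101/2, d(DW,P)=38
iteration 2: select DW,F (d=13/2); attach at lengths (7/4, 13/4); label the merged cluster DFW
  updated: d(DFW,N)=39, d(DFW,P)=88/3
iteration 3: select N,P (d=19); attach at lengths (19/2, 19/2); label the merged cluster NP
  updated: d(DFW,NP)=205/6
iteration 4: select DFW,NP (d=205/6); attach at lengths (83/6, 91/12); label the merged cluster DFNPW
final tree: (((D:3/2,W:3/2):7/4,F:13/4):83/6,(N:19/2,P:19/2):91/12)
total length: 581/12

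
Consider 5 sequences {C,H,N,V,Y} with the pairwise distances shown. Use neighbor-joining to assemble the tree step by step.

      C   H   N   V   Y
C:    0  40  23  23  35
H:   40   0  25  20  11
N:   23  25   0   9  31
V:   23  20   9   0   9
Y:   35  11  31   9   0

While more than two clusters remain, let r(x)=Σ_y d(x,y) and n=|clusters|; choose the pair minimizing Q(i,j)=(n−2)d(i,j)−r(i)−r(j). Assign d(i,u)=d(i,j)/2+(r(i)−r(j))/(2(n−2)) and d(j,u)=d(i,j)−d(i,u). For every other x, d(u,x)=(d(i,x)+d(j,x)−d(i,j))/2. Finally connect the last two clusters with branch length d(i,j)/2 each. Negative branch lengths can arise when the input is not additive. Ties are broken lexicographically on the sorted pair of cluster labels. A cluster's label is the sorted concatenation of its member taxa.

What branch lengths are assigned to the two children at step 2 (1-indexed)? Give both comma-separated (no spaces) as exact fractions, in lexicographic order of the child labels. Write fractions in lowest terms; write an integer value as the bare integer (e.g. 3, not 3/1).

139/8,45/8

iteration 1: select H,Y (d=11, Q=-149); attach at lengths (43/6, 23/6); label the merged cluster HY
  updated: d(C,HY)=32, d(HY,N)=45/2, d(HY,V)=9
iteration 2: select C,N (d=23, Q=-173/2); attach at lengths (139/8, 45/8); label the merged cluster CN
  updated: d(CN,HY)=63/4, d(CN,V)=9/2
iteration 3: select CN,HY (d=63/4, Q=-117/4); attach at lengths (45/8, 81/8); label the merged cluster CHNY
  updated: d(CHNY,V)=-9/8
iteration 4: select CHNY,V (d=-9/8); attach at lengths (-9/16, -9/16); label the merged cluster CHNVY
final tree: (((C:139/8,N:45/8):45/8,(H:43/6,Y:23/6):81/8):-9/16,V:-9/16)
total length: 389/8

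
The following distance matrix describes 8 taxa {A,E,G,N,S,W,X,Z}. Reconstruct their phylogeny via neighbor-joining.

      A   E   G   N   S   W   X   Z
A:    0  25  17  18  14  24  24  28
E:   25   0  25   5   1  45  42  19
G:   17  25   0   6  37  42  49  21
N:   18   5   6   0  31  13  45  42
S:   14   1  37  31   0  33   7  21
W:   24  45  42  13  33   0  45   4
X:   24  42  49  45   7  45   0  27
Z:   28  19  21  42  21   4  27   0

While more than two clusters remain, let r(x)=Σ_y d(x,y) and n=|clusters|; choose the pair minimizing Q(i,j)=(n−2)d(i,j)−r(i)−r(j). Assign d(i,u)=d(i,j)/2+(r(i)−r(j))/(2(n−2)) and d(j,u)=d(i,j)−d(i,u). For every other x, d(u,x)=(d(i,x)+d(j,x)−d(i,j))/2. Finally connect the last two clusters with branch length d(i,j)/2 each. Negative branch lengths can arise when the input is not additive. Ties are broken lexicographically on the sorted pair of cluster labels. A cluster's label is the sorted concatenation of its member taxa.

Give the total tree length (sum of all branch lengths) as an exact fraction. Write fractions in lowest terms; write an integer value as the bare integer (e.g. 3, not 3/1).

1. join W+Z (d=4, Q=-344) ⇒ WZ; edges |W|=17/3, |Z|=-5/3
  updated: d(A,WZ)=24, d(E,WZ)=30, d(G,WZ)=59/2, d(N,WZ)=51/2, d(S,WZ)=25, d(WZ,X)=34
2. join S+X (d=7, Q=-281) ⇒ SX; edges |S|=-51/10, |X|=121/10
  updated: d(A,SX)=31/2, d(E,SX)=18, d(G,SX)=79/2, d(N,SX)=69/2, d(SX,WZ)=26
3. join G+N (d=6, Q=-182) ⇒ GN; edges |G|=13/2, |N|=-1/2
  updated: d(A,GN)=29/2, d(E,GN)=12, d(GN,SX)=34, d(GN,WZ)=49/2
4. join E+GN (d=12, Q=-134) ⇒ EGN; edges |E|=6, |GN|=6
  updated: d(A,EGN)=55/4, d(EGN,SX)=20, d(EGN,WZ)=85/4
5. join A+SX (d=31/2, Q=-335/4) ⇒ ASX; edges |A|=91/16, |SX|=157/16
  updated: d(ASX,EGN)=73/8, d(ASX,WZ)=69/4
6. join ASX+EGN (d=73/8, Q=-381/8) ⇒ AEGNSX; edges |ASX|=41/16, |EGN|=105/16
  updated: d(AEGNSX,WZ)=235/16
7. join AEGNSX+WZ (d=235/16) ⇒ AEGNSWXZ; edges |AEGNSX|=235/32, |WZ|=235/32
final tree: (((A:91/16,(S:-51/10,X:121/10):157/16):41/16,(E:6,(G:13/2,N:-1/2):6):105/16):235/32,(W:17/3,Z:-5/3):235/32)
total length: 1093/16

1093/16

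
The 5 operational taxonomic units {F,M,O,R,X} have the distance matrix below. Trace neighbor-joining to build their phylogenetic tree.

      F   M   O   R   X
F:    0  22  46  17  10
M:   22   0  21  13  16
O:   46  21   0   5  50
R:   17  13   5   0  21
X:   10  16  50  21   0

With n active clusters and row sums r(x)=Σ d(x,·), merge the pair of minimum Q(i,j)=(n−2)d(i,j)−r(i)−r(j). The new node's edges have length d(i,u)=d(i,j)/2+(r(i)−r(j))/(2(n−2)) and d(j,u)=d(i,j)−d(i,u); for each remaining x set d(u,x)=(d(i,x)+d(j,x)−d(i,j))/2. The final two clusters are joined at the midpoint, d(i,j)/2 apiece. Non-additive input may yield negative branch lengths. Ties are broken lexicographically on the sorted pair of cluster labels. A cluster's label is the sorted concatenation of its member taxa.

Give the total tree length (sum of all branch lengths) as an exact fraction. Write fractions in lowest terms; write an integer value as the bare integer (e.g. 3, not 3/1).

iteration 1: select O,R (d=5, Q=-163); attach at lengths (27/2, -17/2); label the merged cluster OR
  updated: d(F,OR)=29, d(M,OR)=29/2, d(OR,X)=33
iteration 2: select F,X (d=10, Q=-100); attach at lengths (11/2, 9/2); label the merged cluster FX
  updated: d(FX,M)=14, d(FX,OR)=26
iteration 3: select FX,M (d=14, Q=-109/2); attach at lengths (51/4, 5/4); label the merged cluster FMX
  updated: d(FMX,OR)=53/4
iteration 4: select FMX,OR (d=53/4); attach at lengths (53/8, 53/8); label the merged cluster FMORX
final tree: (((F:11/2,X:9/2):51/4,M:5/4):53/8,(O:27/2,R:-17/2):53/8)
total length: 169/4

169/4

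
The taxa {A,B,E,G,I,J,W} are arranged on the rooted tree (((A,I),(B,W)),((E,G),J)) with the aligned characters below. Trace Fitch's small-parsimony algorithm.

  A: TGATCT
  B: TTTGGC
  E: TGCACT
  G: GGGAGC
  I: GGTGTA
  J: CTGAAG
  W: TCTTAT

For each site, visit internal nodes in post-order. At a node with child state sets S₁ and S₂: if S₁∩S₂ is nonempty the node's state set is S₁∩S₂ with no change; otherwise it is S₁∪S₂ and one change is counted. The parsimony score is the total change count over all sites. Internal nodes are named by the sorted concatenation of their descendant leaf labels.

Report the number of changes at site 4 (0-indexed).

AI@0: {T} ∪ {G} = {G,T} (union, +1)
BW@0: {T} ∩ {T} = {T} (intersection, +0)
ABIW@0: {G,T} ∩ {T} = {T} (intersection, +0)
EG@0: {T} ∪ {G} = {G,T} (union, +1)
EGJ@0: {G,T} ∪ {C} = {C,G,T} (union, +1)
ABEGIJW@0: {T} ∩ {C,G,T} = {T} (intersection, +0)
AI@1: {G} ∩ {G} = {G} (intersection, +0)
BW@1: {T} ∪ {C} = {C,T} (union, +1)
ABIW@1: {G} ∪ {C,T} = {C,G,T} (union, +1)
EG@1: {G} ∩ {G} = {G} (intersection, +0)
EGJ@1: {G} ∪ {T} = {G,T} (union, +1)
ABEGIJW@1: {C,G,T} ∩ {G,T} = {G,T} (intersection, +0)
AI@2: {A} ∪ {T} = {A,T} (union, +1)
BW@2: {T} ∩ {T} = {T} (intersection, +0)
ABIW@2: {A,T} ∩ {T} = {T} (intersection, +0)
EG@2: {C} ∪ {G} = {C,G} (union, +1)
EGJ@2: {C,G} ∩ {G} = {G} (intersection, +0)
ABEGIJW@2: {T} ∪ {G} = {G,T} (union, +1)
AI@3: {T} ∪ {G} = {G,T} (union, +1)
BW@3: {G} ∪ {T} = {G,T} (union, +1)
ABIW@3: {G,T} ∩ {G,T} = {G,T} (intersection, +0)
EG@3: {A} ∩ {A} = {A} (intersection, +0)
EGJ@3: {A} ∩ {A} = {A} (intersection, +0)
ABEGIJW@3: {G,T} ∪ {A} = {A,G,T} (union, +1)
AI@4: {C} ∪ {T} = {C,T} (union, +1)
BW@4: {G} ∪ {A} = {A,G} (union, +1)
ABIW@4: {C,T} ∪ {A,G} = {A,C,G,T} (union, +1)
EG@4: {C} ∪ {G} = {C,G} (union, +1)
EGJ@4: {C,G} ∪ {A} = {A,C,G} (union, +1)
ABEGIJW@4: {A,C,G,T} ∩ {A,C,G} = {A,C,G} (intersection, +0)
AI@5: {T} ∪ {A} = {A,T} (union, +1)
BW@5: {C} ∪ {T} = {C,T} (union, +1)
ABIW@5: {A,T} ∩ {C,T} = {T} (intersection, +0)
EG@5: {T} ∪ {C} = {C,T} (union, +1)
EGJ@5: {C,T} ∪ {G} = {C,G,T} (union, +1)
ABEGIJW@5: {T} ∩ {C,G,T} = {T} (intersection, +0)
per-site changes: [3, 3, 3, 3, 5, 4]; total = 21

5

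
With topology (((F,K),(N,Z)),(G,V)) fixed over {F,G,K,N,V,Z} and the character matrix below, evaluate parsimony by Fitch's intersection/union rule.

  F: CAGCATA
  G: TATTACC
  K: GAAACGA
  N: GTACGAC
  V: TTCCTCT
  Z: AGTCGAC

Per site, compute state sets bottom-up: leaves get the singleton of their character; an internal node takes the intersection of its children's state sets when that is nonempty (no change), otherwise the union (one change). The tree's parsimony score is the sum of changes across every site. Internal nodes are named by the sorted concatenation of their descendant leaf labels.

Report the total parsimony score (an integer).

20

site 0, node FK: F={C} ∪ K={G} → {C,G} (+1)
site 0, node NZ: N={G} ∪ Z={A} → {A,G} (+1)
site 0, node FKNZ: FK={C,G} ∩ NZ={A,G} → {G} (+0)
site 0, node GV: G={T} ∩ V={T} → {T} (+0)
site 0, node FGKNVZ: FKNZ={G} ∪ GV={T} → {G,T} (+1)
site 1, node FK: F={A} ∩ K={A} → {A} (+0)
site 1, node NZ: N={T} ∪ Z={G} → {G,T} (+1)
site 1, node FKNZ: FK={A} ∪ NZ={G,T} → {A,G,T} (+1)
site 1, node GV: G={A} ∪ V={T} → {A,T} (+1)
site 1, node FGKNVZ: FKNZ={A,G,T} ∩ GV={A,T} → {A,T} (+0)
site 2, node FK: F={G} ∪ K={A} → {A,G} (+1)
site 2, node NZ: N={A} ∪ Z={T} → {A,T} (+1)
site 2, node FKNZ: FK={A,G} ∩ NZ={A,T} → {A} (+0)
site 2, node GV: G={T} ∪ V={C} → {C,T} (+1)
site 2, node FGKNVZ: FKNZ={A} ∪ GV={C,T} → {A,C,T} (+1)
site 3, node FK: F={C} ∪ K={A} → {A,C} (+1)
site 3, node NZ: N={C} ∩ Z={C} → {C} (+0)
site 3, node FKNZ: FK={A,C} ∩ NZ={C} → {C} (+0)
site 3, node GV: G={T} ∪ V={C} → {C,T} (+1)
site 3, node FGKNVZ: FKNZ={C} ∩ GV={C,T} → {C} (+0)
site 4, node FK: F={A} ∪ K={C} → {A,C} (+1)
site 4, node NZ: N={G} ∩ Z={G} → {G} (+0)
site 4, node FKNZ: FK={A,C} ∪ NZ={G} → {A,C,G} (+1)
site 4, node GV: G={A} ∪ V={T} → {A,T} (+1)
site 4, node FGKNVZ: FKNZ={A,C,G} ∩ GV={A,T} → {A} (+0)
site 5, node FK: F={T} ∪ K={G} → {G,T} (+1)
site 5, node NZ: N={A} ∩ Z={A} → {A} (+0)
site 5, node FKNZ: FK={G,T} ∪ NZ={A} → {A,G,T} (+1)
site 5, node GV: G={C} ∩ V={C} → {C} (+0)
site 5, node FGKNVZ: FKNZ={A,G,T} ∪ GV={C} → {A,C,G,T} (+1)
site 6, node FK: F={A} ∩ K={A} → {A} (+0)
site 6, node NZ: N={C} ∩ Z={C} → {C} (+0)
site 6, node FKNZ: FK={A} ∪ NZ={C} → {A,C} (+1)
site 6, node GV: G={C} ∪ V={T} → {C,T} (+1)
site 6, node FGKNVZ: FKNZ={A,C} ∩ GV={C,T} → {C} (+0)
per-site changes: [3, 3, 4, 2, 3, 3, 2]; total = 20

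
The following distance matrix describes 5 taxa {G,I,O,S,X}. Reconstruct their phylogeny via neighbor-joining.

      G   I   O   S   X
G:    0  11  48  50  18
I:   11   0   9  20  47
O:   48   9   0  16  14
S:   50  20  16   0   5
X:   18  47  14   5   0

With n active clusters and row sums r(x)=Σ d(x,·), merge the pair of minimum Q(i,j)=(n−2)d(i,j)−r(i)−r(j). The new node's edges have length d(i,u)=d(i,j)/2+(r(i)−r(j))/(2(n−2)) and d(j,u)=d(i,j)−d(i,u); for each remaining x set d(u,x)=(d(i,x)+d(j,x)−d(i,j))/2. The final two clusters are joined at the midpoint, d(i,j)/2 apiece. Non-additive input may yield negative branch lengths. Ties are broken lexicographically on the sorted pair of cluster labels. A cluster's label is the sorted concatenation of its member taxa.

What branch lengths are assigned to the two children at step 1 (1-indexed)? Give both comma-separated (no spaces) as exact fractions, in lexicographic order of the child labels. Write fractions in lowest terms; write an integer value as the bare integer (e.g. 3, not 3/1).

73/6,-7/6

iteration 1: select G,I (d=11, Q=-181); attach at lengths (73/6, -7/6); label the merged cluster GI
  updated: d(GI,O)=23, d(GI,S)=59/2, d(GI,X)=27
iteration 2: select GI,O (d=23, Q=-173/2); attach at lengths (145/8, 39/8); label the merged cluster GIO
  updated: d(GIO,S)=45/4, d(GIO,X)=9
iteration 3: select GIO,S (d=45/4, Q=-101/4); attach at lengths (61/8, 29/8); label the merged cluster GIOS
  updated: d(GIOS,X)=11/8
iteration 4: select GIOS,X (d=11/8); attach at lengths (11/16, 11/16); label the merged cluster GIOSX
final tree: ((((G:73/6,I:-7/6):145/8,O:39/8):61/8,S:29/8):11/16,X:11/16)
total length: 373/8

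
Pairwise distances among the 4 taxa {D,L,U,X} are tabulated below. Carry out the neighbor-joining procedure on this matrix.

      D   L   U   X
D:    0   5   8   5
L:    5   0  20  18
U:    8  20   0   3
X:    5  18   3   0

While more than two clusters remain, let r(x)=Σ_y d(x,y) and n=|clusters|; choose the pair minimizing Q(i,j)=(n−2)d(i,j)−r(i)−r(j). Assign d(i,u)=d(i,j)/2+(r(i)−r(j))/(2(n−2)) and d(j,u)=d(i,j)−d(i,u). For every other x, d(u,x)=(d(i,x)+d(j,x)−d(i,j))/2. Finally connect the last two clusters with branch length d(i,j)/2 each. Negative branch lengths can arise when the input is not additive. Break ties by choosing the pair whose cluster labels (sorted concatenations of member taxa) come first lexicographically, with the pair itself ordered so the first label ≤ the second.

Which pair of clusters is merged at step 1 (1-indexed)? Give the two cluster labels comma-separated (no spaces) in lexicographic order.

D,L

1. join D+L (d=5, Q=-51) ⇒ DL; edges |D|=-15/4, |L|=35/4
  updated: d(DL,U)=23/2, d(DL,X)=9
2. join DL+U (d=23/2, Q=-47/2) ⇒ DLU; edges |DL|=35/4, |U|=11/4
  updated: d(DLU,X)=1/4
3. join DLU+X (d=1/4) ⇒ DLUX; edges |DLU|=1/8, |X|=1/8
final tree: (((D:-15/4,L:35/4):35/4,U:11/4):1/8,X:1/8)
total length: 67/4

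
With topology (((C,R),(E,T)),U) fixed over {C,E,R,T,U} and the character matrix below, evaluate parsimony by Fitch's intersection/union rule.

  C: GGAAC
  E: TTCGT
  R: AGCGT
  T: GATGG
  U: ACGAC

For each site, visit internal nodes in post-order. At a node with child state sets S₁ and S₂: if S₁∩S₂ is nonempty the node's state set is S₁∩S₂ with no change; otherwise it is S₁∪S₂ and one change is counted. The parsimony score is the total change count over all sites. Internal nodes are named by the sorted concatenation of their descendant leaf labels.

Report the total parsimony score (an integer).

[col 0] CR: children C:{G}, R:{A} ∪→ {A,G}; cost 1
[col 0] ET: children E:{T}, T:{G} ∪→ {G,T}; cost 1
[col 0] CERT: children CR:{A,G}, ET:{G,T} ∩→ {G}; cost 0
[col 0] CERTU: children CERT:{G}, U:{A} ∪→ {A,G}; cost 1
[col 1] CR: children C:{G}, R:{G} ∩→ {G}; cost 0
[col 1] ET: children E:{T}, T:{A} ∪→ {A,T}; cost 1
[col 1] CERT: children CR:{G}, ET:{A,T} ∪→ {A,G,T}; cost 1
[col 1] CERTU: children CERT:{A,G,T}, U:{C} ∪→ {A,C,G,T}; cost 1
[col 2] CR: children C:{A}, R:{C} ∪→ {A,C}; cost 1
[col 2] ET: children E:{C}, T:{T} ∪→ {C,T}; cost 1
[col 2] CERT: children CR:{A,C}, ET:{C,T} ∩→ {C}; cost 0
[col 2] CERTU: children CERT:{C}, U:{G} ∪→ {C,G}; cost 1
[col 3] CR: children C:{A}, R:{G} ∪→ {A,G}; cost 1
[col 3] ET: children E:{G}, T:{G} ∩→ {G}; cost 0
[col 3] CERT: children CR:{A,G}, ET:{G} ∩→ {G}; cost 0
[col 3] CERTU: children CERT:{G}, U:{A} ∪→ {A,G}; cost 1
[col 4] CR: children C:{C}, R:{T} ∪→ {C,T}; cost 1
[col 4] ET: children E:{T}, T:{G} ∪→ {G,T}; cost 1
[col 4] CERT: children CR:{C,T}, ET:{G,T} ∩→ {T}; cost 0
[col 4] CERTU: children CERT:{T}, U:{C} ∪→ {C,T}; cost 1
per-site changes: [3, 3, 3, 2, 3]; total = 14

14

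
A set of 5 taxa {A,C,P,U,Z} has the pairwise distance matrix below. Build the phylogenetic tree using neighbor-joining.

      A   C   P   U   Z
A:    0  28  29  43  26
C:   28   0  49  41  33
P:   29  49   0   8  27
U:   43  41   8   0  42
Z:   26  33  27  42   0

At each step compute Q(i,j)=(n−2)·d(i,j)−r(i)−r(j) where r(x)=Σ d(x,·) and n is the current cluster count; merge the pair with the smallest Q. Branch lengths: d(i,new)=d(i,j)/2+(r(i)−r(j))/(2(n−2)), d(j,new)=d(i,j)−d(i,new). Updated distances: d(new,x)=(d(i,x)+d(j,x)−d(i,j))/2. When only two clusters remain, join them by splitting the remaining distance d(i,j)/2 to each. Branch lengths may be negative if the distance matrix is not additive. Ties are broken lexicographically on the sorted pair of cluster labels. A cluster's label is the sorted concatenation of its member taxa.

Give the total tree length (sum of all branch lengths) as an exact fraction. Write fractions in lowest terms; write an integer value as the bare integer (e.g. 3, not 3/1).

281/4

step 1: merge (P,U) at d=8, Q=-223; branch lengths P→1/2, U→15/2; new cluster PU
  updated: d(A,PU)=32, d(C,PU)=41, d(PU,Z)=61/2
step 2: merge (A,C) at d=28, Q=-132; branch lengths A→10, C→18; new cluster AC
  updated: d(AC,PU)=45/2, d(AC,Z)=31/2
step 3: merge (AC,PU) at d=45/2, Q=-137/2; branch lengths AC→15/4, PU→75/4; new cluster ACPU
  updated: d(ACPU,Z)=47/4
step 4: merge (ACPU,Z) at d=47/4; branch lengths ACPU→47/8, Z→47/8; new cluster ACPUZ
final tree: (((A:10,C:18):15/4,(P:1/2,U:15/2):75/4):47/8,Z:47/8)
total length: 281/4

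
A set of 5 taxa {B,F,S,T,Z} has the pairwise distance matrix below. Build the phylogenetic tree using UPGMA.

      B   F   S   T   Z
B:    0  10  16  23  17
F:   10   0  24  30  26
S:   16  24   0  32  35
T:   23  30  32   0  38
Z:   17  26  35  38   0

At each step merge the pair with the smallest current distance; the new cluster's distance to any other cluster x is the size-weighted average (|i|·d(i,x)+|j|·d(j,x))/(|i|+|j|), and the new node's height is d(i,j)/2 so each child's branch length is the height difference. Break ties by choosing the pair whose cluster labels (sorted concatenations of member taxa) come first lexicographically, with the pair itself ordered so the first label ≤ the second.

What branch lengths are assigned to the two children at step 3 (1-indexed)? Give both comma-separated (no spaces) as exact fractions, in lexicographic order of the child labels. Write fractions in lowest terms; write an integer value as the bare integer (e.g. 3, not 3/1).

3,13

1. join B+F (d=10) ⇒ BF; edges |B|=5, |F|=5
  updated: d(BF,S)=20, d(BF,T)=53/2, d(BF,Z)=43/2
2. join BF+S (d=20) ⇒ BFS; edges |BF|=5, |S|=10
  updated: d(BFS,T)=85/3, d(BFS,Z)=26
3. join BFS+Z (d=26) ⇒ BFSZ; edges |BFS|=3, |Z|=13
  updated: d(BFSZ,T)=123/4
4. join BFSZ+T (d=123/4) ⇒ BFSTZ; edges |BFSZ|=19/8, |T|=123/8
final tree: ((((B:5,F:5):5,S:10):3,Z:13):19/8,T:123/8)
total length: 235/4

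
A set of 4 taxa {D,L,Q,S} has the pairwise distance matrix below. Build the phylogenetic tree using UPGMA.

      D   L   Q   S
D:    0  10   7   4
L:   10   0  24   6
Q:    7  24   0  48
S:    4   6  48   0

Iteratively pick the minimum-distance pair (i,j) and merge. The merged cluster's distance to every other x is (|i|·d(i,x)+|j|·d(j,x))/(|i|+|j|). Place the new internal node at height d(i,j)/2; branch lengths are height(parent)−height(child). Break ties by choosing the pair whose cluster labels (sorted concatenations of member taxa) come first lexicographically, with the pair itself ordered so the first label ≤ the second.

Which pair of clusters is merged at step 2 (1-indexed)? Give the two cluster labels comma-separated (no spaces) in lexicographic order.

iteration 1: select D,S (d=4); attach at lengths (2, 2); label the merged cluster DS
  updated: d(DS,L)=8, d(DS,Q)=55/2
iteration 2: select DS,L (d=8); attach at lengths (2, 4); label the merged cluster DLS
  updated: d(DLS,Q)=79/3
iteration 3: select DLS,Q (d=79/3); attach at lengths (55/6, 79/6); label the merged cluster DLQS
final tree: (((D:2,S:2):2,L:4):55/6,Q:79/6)
total length: 97/3

DS,L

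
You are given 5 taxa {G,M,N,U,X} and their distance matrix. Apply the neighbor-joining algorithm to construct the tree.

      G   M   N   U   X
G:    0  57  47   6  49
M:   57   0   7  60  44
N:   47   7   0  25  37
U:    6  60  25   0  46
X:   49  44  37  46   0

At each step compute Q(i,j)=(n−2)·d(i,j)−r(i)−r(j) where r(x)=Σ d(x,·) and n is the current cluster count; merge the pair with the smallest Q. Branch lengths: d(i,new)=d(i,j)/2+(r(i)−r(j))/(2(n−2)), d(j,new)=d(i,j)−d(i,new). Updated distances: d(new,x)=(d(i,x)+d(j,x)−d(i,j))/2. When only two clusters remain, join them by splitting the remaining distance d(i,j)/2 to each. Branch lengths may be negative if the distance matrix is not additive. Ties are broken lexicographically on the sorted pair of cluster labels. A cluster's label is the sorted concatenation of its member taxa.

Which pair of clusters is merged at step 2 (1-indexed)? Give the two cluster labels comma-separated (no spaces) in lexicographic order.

GU,X

1. join G+U (d=6, Q=-278) ⇒ GU; edges |G|=20/3, |U|=-2/3
  updated: d(GU,M)=111/2, d(GU,N)=33, d(GU,X)=89/2
2. join GU+X (d=89/2, Q=-339/2) ⇒ GUX; edges |GU|=193/8, |X|=163/8
  updated: d(GUX,M)=55/2, d(GUX,N)=51/4
3. join GUX+M (d=55/2, Q=-189/4) ⇒ GMUX; edges |GUX|=133/8, |M|=87/8
  updated: d(GMUX,N)=-31/8
4. join GMUX+N (d=-31/8) ⇒ GMNUX; edges |GMUX|=-31/16, |N|=-31/16
final tree: ((((G:20/3,U:-2/3):193/8,X:163/8):133/8,M:87/8):-31/16,N:-31/16)
total length: 593/8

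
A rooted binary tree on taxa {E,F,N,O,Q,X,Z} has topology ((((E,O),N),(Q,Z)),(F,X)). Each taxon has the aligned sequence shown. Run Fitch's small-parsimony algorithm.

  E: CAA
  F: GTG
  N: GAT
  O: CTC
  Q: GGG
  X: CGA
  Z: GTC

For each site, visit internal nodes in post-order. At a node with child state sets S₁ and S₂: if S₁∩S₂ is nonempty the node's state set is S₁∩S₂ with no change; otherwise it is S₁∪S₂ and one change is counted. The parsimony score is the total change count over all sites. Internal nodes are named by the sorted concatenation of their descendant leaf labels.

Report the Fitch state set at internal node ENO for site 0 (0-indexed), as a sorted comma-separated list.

C,G

[col 0] EO: children E:{C}, O:{C} ∩→ {C}; cost 0
[col 0] ENO: children EO:{C}, N:{G} ∪→ {C,G}; cost 1
[col 0] QZ: children Q:{G}, Z:{G} ∩→ {G}; cost 0
[col 0] ENOQZ: children ENO:{C,G}, QZ:{G} ∩→ {G}; cost 0
[col 0] FX: children F:{G}, X:{C} ∪→ {C,G}; cost 1
[col 0] EFNOQXZ: children ENOQZ:{G}, FX:{C,G} ∩→ {G}; cost 0
[col 1] EO: children E:{A}, O:{T} ∪→ {A,T}; cost 1
[col 1] ENO: children EO:{A,T}, N:{A} ∩→ {A}; cost 0
[col 1] QZ: children Q:{G}, Z:{T} ∪→ {G,T}; cost 1
[col 1] ENOQZ: children ENO:{A}, QZ:{G,T} ∪→ {A,G,T}; cost 1
[col 1] FX: children F:{T}, X:{G} ∪→ {G,T}; cost 1
[col 1] EFNOQXZ: children ENOQZ:{A,G,T}, FX:{G,T} ∩→ {G,T}; cost 0
[col 2] EO: children E:{A}, O:{C} ∪→ {A,C}; cost 1
[col 2] ENO: children EO:{A,C}, N:{T} ∪→ {A,C,T}; cost 1
[col 2] QZ: children Q:{G}, Z:{C} ∪→ {C,G}; cost 1
[col 2] ENOQZ: children ENO:{A,C,T}, QZ:{C,G} ∩→ {C}; cost 0
[col 2] FX: children F:{G}, X:{A} ∪→ {A,G}; cost 1
[col 2] EFNOQXZ: children ENOQZ:{C}, FX:{A,G} ∪→ {A,C,G}; cost 1
per-site changes: [2, 4, 5]; total = 11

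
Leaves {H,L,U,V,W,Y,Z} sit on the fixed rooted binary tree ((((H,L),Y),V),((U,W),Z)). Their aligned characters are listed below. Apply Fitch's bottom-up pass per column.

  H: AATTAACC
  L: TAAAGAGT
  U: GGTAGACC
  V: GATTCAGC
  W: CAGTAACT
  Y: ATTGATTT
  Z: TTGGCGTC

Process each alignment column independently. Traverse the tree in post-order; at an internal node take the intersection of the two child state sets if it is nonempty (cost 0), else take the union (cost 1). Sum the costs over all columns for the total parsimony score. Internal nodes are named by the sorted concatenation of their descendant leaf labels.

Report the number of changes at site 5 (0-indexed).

[col 0] HL: children H:{A}, L:{T} ∪→ {A,T}; cost 1
[col 0] HLY: children HL:{A,T}, Y:{A} ∩→ {A}; cost 0
[col 0] HLVY: children HLY:{A}, V:{G} ∪→ {A,G}; cost 1
[col 0] UW: children U:{G}, W:{C} ∪→ {C,G}; cost 1
[col 0] UWZ: children UW:{C,G}, Z:{T} ∪→ {C,G,T}; cost 1
[col 0] HLUVWYZ: children HLVY:{A,G}, UWZ:{C,G,T} ∩→ {G}; cost 0
[col 1] HL: children H:{A}, L:{A} ∩→ {A}; cost 0
[col 1] HLY: children HL:{A}, Y:{T} ∪→ {A,T}; cost 1
[col 1] HLVY: children HLY:{A,T}, V:{A} ∩→ {A}; cost 0
[col 1] UW: children U:{G}, W:{A} ∪→ {A,G}; cost 1
[col 1] UWZ: children UW:{A,G}, Z:{T} ∪→ {A,G,T}; cost 1
[col 1] HLUVWYZ: children HLVY:{A}, UWZ:{A,G,T} ∩→ {A}; cost 0
[col 2] HL: children H:{T}, L:{A} ∪→ {A,T}; cost 1
[col 2] HLY: children HL:{A,T}, Y:{T} ∩→ {T}; cost 0
[col 2] HLVY: children HLY:{T}, V:{T} ∩→ {T}; cost 0
[col 2] UW: children U:{T}, W:{G} ∪→ {G,T}; cost 1
[col 2] UWZ: children UW:{G,T}, Z:{G} ∩→ {G}; cost 0
[col 2] HLUVWYZ: children HLVY:{T}, UWZ:{G} ∪→ {G,T}; cost 1
[col 3] HL: children H:{T}, L:{A} ∪→ {A,T}; cost 1
[col 3] HLY: children HL:{A,T}, Y:{G} ∪→ {A,G,T}; cost 1
[col 3] HLVY: children HLY:{A,G,T}, V:{T} ∩→ {T}; cost 0
[col 3] UW: children U:{A}, W:{T} ∪→ {A,T}; cost 1
[col 3] UWZ: children UW:{A,T}, Z:{G} ∪→ {A,G,T}; cost 1
[col 3] HLUVWYZ: children HLVY:{T}, UWZ:{A,G,T} ∩→ {T}; cost 0
[col 4] HL: children H:{A}, L:{G} ∪→ {A,G}; cost 1
[col 4] HLY: children HL:{A,G}, Y:{A} ∩→ {A}; cost 0
[col 4] HLVY: children HLY:{A}, V:{C} ∪→ {A,C}; cost 1
[col 4] UW: children U:{G}, W:{A} ∪→ {A,G}; cost 1
[col 4] UWZ: children UW:{A,G}, Z:{C} ∪→ {A,C,G}; cost 1
[col 4] HLUVWYZ: children HLVY:{A,C}, UWZ:{A,C,G} ∩→ {A,C}; cost 0
[col 5] HL: children H:{A}, L:{A} ∩→ {A}; cost 0
[col 5] HLY: children HL:{A}, Y:{T} ∪→ {A,T}; cost 1
[col 5] HLVY: children HLY:{A,T}, V:{A} ∩→ {A}; cost 0
[col 5] UW: children U:{A}, W:{A} ∩→ {A}; cost 0
[col 5] UWZ: children UW:{A}, Z:{G} ∪→ {A,G}; cost 1
[col 5] HLUVWYZ: children HLVY:{A}, UWZ:{A,G} ∩→ {A}; cost 0
[col 6] HL: children H:{C}, L:{G} ∪→ {C,G}; cost 1
[col 6] HLY: children HL:{C,G}, Y:{T} ∪→ {C,G,T}; cost 1
[col 6] HLVY: children HLY:{C,G,T}, V:{G} ∩→ {G}; cost 0
[col 6] UW: children U:{C}, W:{C} ∩→ {C}; cost 0
[col 6] UWZ: children UW:{C}, Z:{T} ∪→ {C,T}; cost 1
[col 6] HLUVWYZ: children HLVY:{G}, UWZ:{C,T} ∪→ {C,G,T}; cost 1
[col 7] HL: children H:{C}, L:{T} ∪→ {C,T}; cost 1
[col 7] HLY: children HL:{C,T}, Y:{T} ∩→ {T}; cost 0
[col 7] HLVY: children HLY:{T}, V:{C} ∪→ {C,T}; cost 1
[col 7] UW: children U:{C}, W:{T} ∪→ {C,T}; cost 1
[col 7] UWZ: children UW:{C,T}, Z:{C} ∩→ {C}; cost 0
[col 7] HLUVWYZ: children HLVY:{C,T}, UWZ:{C} ∩→ {C}; cost 0
per-site changes: [4, 3, 3, 4, 4, 2, 4, 3]; total = 27

2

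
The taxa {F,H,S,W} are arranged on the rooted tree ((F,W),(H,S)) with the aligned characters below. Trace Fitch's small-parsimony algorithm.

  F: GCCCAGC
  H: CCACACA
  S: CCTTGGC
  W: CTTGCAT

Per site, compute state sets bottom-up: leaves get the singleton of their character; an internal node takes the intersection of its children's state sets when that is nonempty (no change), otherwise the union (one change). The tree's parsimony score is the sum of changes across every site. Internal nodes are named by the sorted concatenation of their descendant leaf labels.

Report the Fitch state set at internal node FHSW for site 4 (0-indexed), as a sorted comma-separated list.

site 0, node FW: F={G} ∪ W={C} → {C,G} (+1)
site 0, node HS: H={C} ∩ S={C} → {C} (+0)
site 0, node FHSW: FW={C,G} ∩ HS={C} → {C} (+0)
site 1, node FW: F={C} ∪ W={T} → {C,T} (+1)
site 1, node HS: H={C} ∩ S={C} → {C} (+0)
site 1, node FHSW: FW={C,T} ∩ HS={C} → {C} (+0)
site 2, node FW: F={C} ∪ W={T} → {C,T} (+1)
site 2, node HS: H={A} ∪ S={T} → {A,T} (+1)
site 2, node FHSW: FW={C,T} ∩ HS={A,T} → {T} (+0)
site 3, node FW: F={C} ∪ W={G} → {C,G} (+1)
site 3, node HS: H={C} ∪ S={T} → {C,T} (+1)
site 3, node FHSW: FW={C,G} ∩ HS={C,T} → {C} (+0)
site 4, node FW: F={A} ∪ W={C} → {A,C} (+1)
site 4, node HS: H={A} ∪ S={G} → {A,G} (+1)
site 4, node FHSW: FW={A,C} ∩ HS={A,G} → {A} (+0)
site 5, node FW: F={G} ∪ W={A} → {A,G} (+1)
site 5, node HS: H={C} ∪ S={G} → {C,G} (+1)
site 5, node FHSW: FW={A,G} ∩ HS={C,G} → {G} (+0)
site 6, node FW: F={C} ∪ W={T} → {C,T} (+1)
site 6, node HS: H={A} ∪ S={C} → {A,C} (+1)
site 6, node FHSW: FW={C,T} ∩ HS={A,C} → {C} (+0)
per-site changes: [1, 1, 2, 2, 2, 2, 2]; total = 12

A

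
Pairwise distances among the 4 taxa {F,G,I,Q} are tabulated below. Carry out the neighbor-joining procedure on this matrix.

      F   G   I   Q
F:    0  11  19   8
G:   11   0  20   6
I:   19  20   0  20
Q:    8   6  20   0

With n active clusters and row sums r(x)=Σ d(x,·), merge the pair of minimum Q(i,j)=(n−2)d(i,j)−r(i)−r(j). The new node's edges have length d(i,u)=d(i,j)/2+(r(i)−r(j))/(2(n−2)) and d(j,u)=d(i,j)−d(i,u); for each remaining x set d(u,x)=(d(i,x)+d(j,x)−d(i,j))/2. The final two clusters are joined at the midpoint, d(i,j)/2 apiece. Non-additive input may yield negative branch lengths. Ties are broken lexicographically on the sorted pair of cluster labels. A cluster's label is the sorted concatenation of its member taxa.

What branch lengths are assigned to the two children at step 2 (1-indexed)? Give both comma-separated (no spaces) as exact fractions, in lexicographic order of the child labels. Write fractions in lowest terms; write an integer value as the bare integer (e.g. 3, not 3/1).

9/4,15/4

iteration 1: select F,I (d=19, Q=-59); attach at lengths (17/4, 59/4); label the merged cluster FI
  updated: d(FI,G)=6, d(FI,Q)=9/2
iteration 2: select FI,G (d=6, Q=-33/2); attach at lengths (9/4, 15/4); label the merged cluster FGI
  updated: d(FGI,Q)=9/4
iteration 3: select FGI,Q (d=9/4); attach at lengths (9/8, 9/8); label the merged cluster FGIQ
final tree: (((F:17/4,I:59/4):9/4,G:15/4):9/8,Q:9/8)
total length: 109/4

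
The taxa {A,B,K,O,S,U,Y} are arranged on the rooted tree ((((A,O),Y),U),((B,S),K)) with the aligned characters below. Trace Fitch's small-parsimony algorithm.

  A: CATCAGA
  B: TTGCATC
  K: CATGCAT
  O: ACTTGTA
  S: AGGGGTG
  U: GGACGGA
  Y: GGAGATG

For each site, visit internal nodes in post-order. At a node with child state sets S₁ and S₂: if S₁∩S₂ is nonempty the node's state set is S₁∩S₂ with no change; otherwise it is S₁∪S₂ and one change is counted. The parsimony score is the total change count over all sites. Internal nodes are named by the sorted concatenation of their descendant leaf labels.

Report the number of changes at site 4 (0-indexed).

4

site 0, node AO: A={C} ∪ O={A} → {A,C} (+1)
site 0, node AOY: AO={A,C} ∪ Y={G} → {A,C,G} (+1)
site 0, node AOUY: AOY={A,C,G} ∩ U={G} → {G} (+0)
site 0, node BS: B={T} ∪ S={A} → {A,T} (+1)
site 0, node BKS: BS={A,T} ∪ K={C} → {A,C,T} (+1)
site 0, node ABKOSUY: AOUY={G} ∪ BKS={A,C,T} → {A,C,G,T} (+1)
site 1, node AO: A={A} ∪ O={C} → {A,C} (+1)
site 1, node AOY: AO={A,C} ∪ Y={G} → {A,C,G} (+1)
site 1, node AOUY: AOY={A,C,G} ∩ U={G} → {G} (+0)
site 1, node BS: B={T} ∪ S={G} → {G,T} (+1)
site 1, node BKS: BS={G,T} ∪ K={A} → {A,G,T} (+1)
site 1, node ABKOSUY: AOUY={G} ∩ BKS={A,G,T} → {G} (+0)
site 2, node AO: A={T} ∩ O={T} → {T} (+0)
site 2, node AOY: AO={T} ∪ Y={A} → {A,T} (+1)
site 2, node AOUY: AOY={A,T} ∩ U={A} → {A} (+0)
site 2, node BS: B={G} ∩ S={G} → {G} (+0)
site 2, node BKS: BS={G} ∪ K={T} → {G,T} (+1)
site 2, node ABKOSUY: AOUY={A} ∪ BKS={G,T} → {A,G,T} (+1)
site 3, node AO: A={C} ∪ O={T} → {C,T} (+1)
site 3, node AOY: AO={C,T} ∪ Y={G} → {C,G,T} (+1)
site 3, node AOUY: AOY={C,G,T} ∩ U={C} → {C} (+0)
site 3, node BS: B={C} ∪ S={G} → {C,G} (+1)
site 3, node BKS: BS={C,G} ∩ K={G} → {G} (+0)
site 3, node ABKOSUY: AOUY={C} ∪ BKS={G} → {C,G} (+1)
site 4, node AO: A={A} ∪ O={G} → {A,G} (+1)
site 4, node AOY: AO={A,G} ∩ Y={A} → {A} (+0)
site 4, node AOUY: AOY={A} ∪ U={G} → {A,G} (+1)
site 4, node BS: B={A} ∪ S={G} → {A,G} (+1)
site 4, node BKS: BS={A,G} ∪ K={C} → {A,C,G} (+1)
site 4, node ABKOSUY: AOUY={A,G} ∩ BKS={A,C,G} → {A,G} (+0)
site 5, node AO: A={G} ∪ O={T} → {G,T} (+1)
site 5, node AOY: AO={G,T} ∩ Y={T} → {T} (+0)
site 5, node AOUY: AOY={T} ∪ U={G} → {G,T} (+1)
site 5, node BS: B={T} ∩ S={T} → {T} (+0)
site 5, node BKS: BS={T} ∪ K={A} → {A,T} (+1)
site 5, node ABKOSUY: AOUY={G,T} ∩ BKS={A,T} → {T} (+0)
site 6, node AO: A={A} ∩ O={A} → {A} (+0)
site 6, node AOY: AO={A} ∪ Y={G} → {A,G} (+1)
site 6, node AOUY: AOY={A,G} ∩ U={A} → {A} (+0)
site 6, node BS: B={C} ∪ S={G} → {C,G} (+1)
site 6, node BKS: BS={C,G} ∪ K={T} → {C,G,T} (+1)
site 6, node ABKOSUY: AOUY={A} ∪ BKS={C,G,T} → {A,C,G,T} (+1)
per-site changes: [5, 4, 3, 4, 4, 3, 4]; total = 27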